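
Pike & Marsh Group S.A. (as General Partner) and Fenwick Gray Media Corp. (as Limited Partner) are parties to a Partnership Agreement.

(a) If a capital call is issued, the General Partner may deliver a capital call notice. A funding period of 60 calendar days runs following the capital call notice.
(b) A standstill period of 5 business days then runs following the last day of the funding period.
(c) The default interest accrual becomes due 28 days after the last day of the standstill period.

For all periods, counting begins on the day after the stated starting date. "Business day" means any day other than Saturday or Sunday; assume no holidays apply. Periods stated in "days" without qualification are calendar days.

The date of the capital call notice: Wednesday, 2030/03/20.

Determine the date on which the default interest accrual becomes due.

The last day of the funding period: 2030/03/20 + 60 days = 2030/05/19.
The last day of the standstill period: counting 5 business days from Sunday, 2030/05/19 (May 20, May 21, May 22, May 23, May 24, skipping weekends) reaches Friday, 2030/05/24.
The date on which the default interest accrual becomes due: 2030/05/24 + 28 days = 2030/06/21.

2030/06/21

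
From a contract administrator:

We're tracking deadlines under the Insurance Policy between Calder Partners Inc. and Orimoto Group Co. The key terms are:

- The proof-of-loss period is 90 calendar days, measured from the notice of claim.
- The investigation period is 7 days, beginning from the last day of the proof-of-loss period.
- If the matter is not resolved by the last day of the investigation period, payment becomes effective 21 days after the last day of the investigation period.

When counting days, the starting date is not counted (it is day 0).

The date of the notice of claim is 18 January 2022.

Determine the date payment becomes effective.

16 May 2022

The last day of the proof-of-loss period: 90 calendar days after 18 January 2022 is 18 April 2022.
The last day of the investigation period: 7 calendar days after 18 April 2022 is 25 April 2022.
Adding 21 calendar days to 25 April 2022 gives 16 May 2022, which is the date payment becomes effective.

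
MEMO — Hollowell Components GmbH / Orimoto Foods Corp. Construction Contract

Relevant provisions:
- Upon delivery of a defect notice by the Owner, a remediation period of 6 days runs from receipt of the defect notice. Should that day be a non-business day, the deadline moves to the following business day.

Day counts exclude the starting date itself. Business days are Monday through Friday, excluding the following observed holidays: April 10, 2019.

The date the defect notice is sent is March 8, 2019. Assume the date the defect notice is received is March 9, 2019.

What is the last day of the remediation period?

The last day of the remediation period: 6 calendar days after March 9, 2019 is March 15, 2019. March 15, 2019 is a Friday and is not a listed holiday, so no roll-forward applies.

March 15, 2019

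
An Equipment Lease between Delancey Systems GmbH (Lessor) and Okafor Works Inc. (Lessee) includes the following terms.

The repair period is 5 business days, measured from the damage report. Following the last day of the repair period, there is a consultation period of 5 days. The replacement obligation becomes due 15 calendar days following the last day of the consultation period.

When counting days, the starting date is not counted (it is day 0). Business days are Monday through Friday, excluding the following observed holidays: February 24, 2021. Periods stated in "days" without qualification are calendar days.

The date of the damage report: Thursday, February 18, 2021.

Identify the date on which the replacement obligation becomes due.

From Thursday, February 18, 2021, 5 business days (Feb 19, Feb 22, Feb 23, Feb 25, Feb 26, skipping weekends and the listed holiday on Feb 24) brings us to Friday, February 26, 2021, which is the last day of the repair period.
The last day of the consultation period: February 26, 2021 + 5 days = March 3, 2021.
Adding 15 calendar days to March 3, 2021 gives March 18, 2021, which is the date on which the replacement obligation becomes due.

March 18, 2021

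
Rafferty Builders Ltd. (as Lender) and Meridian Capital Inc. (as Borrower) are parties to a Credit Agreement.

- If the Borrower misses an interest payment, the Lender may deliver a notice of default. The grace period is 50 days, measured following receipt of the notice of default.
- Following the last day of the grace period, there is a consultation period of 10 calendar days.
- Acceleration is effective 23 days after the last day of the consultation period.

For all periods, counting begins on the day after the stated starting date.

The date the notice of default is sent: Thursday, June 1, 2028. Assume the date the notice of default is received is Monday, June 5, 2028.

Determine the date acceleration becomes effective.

Adding 50 calendar days to June 5, 2028 gives July 25, 2028, which is the last day of the grace period.
The last day of the consultation period: July 25, 2028 + 10 days = August 4, 2028.
Adding 23 calendar days to August 4, 2028 gives August 27, 2028, which is the date acceleration becomes effective.

August 27, 2028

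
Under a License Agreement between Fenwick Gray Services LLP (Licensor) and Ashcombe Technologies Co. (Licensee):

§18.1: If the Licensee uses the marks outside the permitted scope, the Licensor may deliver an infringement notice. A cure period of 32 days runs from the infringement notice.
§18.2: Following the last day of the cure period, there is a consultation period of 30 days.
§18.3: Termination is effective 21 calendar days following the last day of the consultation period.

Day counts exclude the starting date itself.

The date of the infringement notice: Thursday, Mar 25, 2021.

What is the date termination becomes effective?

Jun 16, 2021

Adding 32 calendar days to Mar 25, 2021 gives Apr 26, 2021, which is the last day of the cure period.
The last day of the consultation period: 30 calendar days after Apr 26, 2021 is May 26, 2021.
The date termination becomes effective: 21 calendar days after May 26, 2021 is Jun 16, 2021.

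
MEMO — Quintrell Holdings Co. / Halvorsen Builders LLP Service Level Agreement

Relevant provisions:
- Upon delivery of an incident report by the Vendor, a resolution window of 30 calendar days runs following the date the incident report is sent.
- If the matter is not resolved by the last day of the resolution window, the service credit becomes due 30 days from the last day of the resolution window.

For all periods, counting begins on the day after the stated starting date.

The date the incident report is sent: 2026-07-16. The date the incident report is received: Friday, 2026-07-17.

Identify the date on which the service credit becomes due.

2026-09-14

The last day of the resolution window: 30 calendar days after 2026-07-16 is 2026-08-15.
The date on which the service credit becomes due: 2026-08-15 + 30 days = 2026-09-14.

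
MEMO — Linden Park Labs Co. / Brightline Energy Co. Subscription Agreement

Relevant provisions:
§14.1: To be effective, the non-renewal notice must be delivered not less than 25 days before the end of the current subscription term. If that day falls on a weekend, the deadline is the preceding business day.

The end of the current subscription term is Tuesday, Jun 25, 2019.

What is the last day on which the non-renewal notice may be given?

May 31, 2019

Counting back 25 calendar days from Jun 25, 2019 gives May 31, 2019. That is a Friday, so no adjustment is needed.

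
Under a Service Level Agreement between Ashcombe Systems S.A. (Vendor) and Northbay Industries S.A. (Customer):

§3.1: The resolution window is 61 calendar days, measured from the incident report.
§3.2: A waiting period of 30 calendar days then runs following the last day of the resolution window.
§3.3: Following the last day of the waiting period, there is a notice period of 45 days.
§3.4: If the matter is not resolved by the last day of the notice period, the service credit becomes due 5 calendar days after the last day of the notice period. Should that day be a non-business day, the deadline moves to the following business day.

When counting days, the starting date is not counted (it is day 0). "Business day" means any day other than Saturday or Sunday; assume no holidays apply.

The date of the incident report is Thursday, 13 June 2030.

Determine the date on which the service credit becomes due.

1 November 2030

The last day of the resolution window: 13 June 2030 + 61 days = 13 August 2030.
The last day of the waiting period: 13 August 2030 + 30 days = 12 September 2030.
The last day of the notice period: 45 calendar days after 12 September 2030 is 27 October 2030.
The date on which the service credit becomes due: 27 October 2030 + 5 days = 1 November 2030. 1 November 2030 is a Friday, so no roll-forward applies.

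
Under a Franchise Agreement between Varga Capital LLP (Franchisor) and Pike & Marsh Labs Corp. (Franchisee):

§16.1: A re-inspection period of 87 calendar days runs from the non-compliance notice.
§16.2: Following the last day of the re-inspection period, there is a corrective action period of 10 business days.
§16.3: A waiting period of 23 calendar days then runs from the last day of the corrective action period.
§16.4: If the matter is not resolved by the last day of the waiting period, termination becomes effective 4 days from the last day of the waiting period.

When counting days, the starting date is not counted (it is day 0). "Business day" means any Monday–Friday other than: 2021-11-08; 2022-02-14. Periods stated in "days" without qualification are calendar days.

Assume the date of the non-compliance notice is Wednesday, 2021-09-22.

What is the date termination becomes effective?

The last day of the re-inspection period: 2021-09-22 + 87 days = 2021-12-18.
The last day of the corrective action period: counting 10 business days from Saturday, 2021-12-18 (Dec 20, Dec 21, Dec 22, Dec 23, Dec 24, Dec 27, Dec 28, Dec 29, Dec 30, Dec 31, skipping weekends) reaches Friday, 2021-12-31.
Adding 23 calendar days to 2021-12-31 gives 2022-01-23, which is the last day of the waiting period.
The date termination becomes effective: 2022-01-23 + 4 days = 2022-01-27.

2022-01-27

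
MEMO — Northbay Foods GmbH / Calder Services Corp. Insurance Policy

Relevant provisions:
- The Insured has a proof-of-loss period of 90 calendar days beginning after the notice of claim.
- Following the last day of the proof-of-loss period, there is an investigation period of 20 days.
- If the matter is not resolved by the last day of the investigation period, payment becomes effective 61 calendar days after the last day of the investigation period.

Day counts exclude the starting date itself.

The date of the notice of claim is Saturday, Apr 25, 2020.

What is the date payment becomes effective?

Oct 13, 2020

Adding 90 calendar days to Apr 25, 2020 gives Jul 24, 2020, which is the last day of the proof-of-loss period.
The last day of the investigation period: 20 calendar days after Jul 24, 2020 is Aug 13, 2020.
The date payment becomes effective: 61 calendar days after Aug 13, 2020 is Oct 13, 2020.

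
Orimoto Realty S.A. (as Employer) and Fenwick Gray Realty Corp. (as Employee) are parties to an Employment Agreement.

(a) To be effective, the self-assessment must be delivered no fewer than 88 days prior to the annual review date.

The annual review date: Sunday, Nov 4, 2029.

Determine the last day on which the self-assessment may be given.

Counting back 88 calendar days from Nov 4, 2029 gives Aug 8, 2029.

Aug 8, 2029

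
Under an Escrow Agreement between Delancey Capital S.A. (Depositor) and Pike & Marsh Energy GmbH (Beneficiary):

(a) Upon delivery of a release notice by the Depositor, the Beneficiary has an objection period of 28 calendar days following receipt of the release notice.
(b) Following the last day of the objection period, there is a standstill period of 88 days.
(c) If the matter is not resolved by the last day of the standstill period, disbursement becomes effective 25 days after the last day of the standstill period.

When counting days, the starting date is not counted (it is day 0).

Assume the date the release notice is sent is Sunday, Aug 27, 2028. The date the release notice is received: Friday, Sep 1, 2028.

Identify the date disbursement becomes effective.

Jan 20, 2029

The last day of the objection period: Sep 1, 2028 + 28 days = Sep 29, 2028.
The last day of the standstill period: Sep 29, 2028 + 88 days = Dec 26, 2028.
Adding 25 calendar days to Dec 26, 2028 gives Jan 20, 2029, which is the date disbursement becomes effective.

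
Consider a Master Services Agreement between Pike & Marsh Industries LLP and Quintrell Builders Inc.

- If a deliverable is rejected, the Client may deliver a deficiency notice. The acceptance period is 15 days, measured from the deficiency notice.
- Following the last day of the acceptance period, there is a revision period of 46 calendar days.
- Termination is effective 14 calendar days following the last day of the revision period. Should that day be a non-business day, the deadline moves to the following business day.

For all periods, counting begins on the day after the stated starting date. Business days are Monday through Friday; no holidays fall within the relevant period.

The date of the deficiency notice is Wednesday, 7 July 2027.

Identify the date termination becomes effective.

The last day of the acceptance period: 7 July 2027 + 15 days = 22 July 2027.
Adding 46 calendar days to 22 July 2027 gives 6 September 2027, which is the last day of the revision period.
The date termination becomes effective: 6 September 2027 + 14 days = 20 September 2027. 20 September 2027 is a Monday, so no roll-forward applies.

20 September 2027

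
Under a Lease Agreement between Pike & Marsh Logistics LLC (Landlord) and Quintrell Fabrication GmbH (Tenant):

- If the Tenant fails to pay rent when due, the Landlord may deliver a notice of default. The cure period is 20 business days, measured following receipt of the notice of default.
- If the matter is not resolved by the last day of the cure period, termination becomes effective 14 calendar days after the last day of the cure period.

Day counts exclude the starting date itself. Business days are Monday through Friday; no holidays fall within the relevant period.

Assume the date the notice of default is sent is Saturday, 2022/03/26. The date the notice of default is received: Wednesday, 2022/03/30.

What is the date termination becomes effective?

From Wednesday, 2022/03/30, 20 business days (Mar 31, Apr 1, Apr 4, Apr 5, …, Apr 25, Apr 26, Apr 27, skipping weekends) brings us to Wednesday, 2022/04/27, which is the last day of the cure period.
The date termination becomes effective: 2022/04/27 + 14 days = 2022/05/11.

2022/05/11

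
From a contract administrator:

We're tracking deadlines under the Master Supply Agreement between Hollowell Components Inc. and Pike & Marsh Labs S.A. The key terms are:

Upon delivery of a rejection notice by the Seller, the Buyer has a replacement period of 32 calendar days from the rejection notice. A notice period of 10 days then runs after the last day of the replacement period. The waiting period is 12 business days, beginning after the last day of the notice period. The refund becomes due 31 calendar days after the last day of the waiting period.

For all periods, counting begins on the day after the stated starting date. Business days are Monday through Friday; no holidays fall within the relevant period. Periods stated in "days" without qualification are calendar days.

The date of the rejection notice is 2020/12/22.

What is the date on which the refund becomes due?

The last day of the replacement period: 2020/12/22 + 32 days = 2021/01/23.
The last day of the notice period: 10 calendar days after 2021/01/23 is 2021/02/02.
From Tuesday, 2021/02/02, 12 business days (Feb 3, Feb 4, Feb 5, Feb 8, …, Feb 16, Feb 17, Feb 18, skipping weekends) brings us to Thursday, 2021/02/18, which is the last day of the waiting period.
Adding 31 calendar days to 2021/02/18 gives 2021/03/21, which is the date on which the refund becomes due.

2021/03/21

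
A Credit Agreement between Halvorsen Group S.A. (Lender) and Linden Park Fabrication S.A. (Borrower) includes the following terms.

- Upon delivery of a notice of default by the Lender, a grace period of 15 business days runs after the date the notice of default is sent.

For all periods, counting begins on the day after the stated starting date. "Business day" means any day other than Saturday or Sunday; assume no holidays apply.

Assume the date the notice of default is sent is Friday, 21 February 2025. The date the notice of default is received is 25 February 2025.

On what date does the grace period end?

From Friday, 21 February 2025, 15 business days (Feb 24, Feb 25, Feb 26, Feb 27, …, Mar 12, Mar 13, Mar 14, skipping weekends) brings us to Friday, 14 March 2025, which is the last day of the grace period.

14 March 2025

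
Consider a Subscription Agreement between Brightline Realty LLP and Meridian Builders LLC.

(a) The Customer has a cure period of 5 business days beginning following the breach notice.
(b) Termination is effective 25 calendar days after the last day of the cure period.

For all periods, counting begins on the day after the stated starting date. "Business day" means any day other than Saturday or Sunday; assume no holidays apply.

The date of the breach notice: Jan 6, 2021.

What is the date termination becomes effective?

From Wednesday, Jan 6, 2021, 5 business days (Jan 7, Jan 8, Jan 11, Jan 12, Jan 13, skipping weekends) brings us to Wednesday, Jan 13, 2021, which is the last day of the cure period.
The date termination becomes effective: Jan 13, 2021 + 25 days = Feb 7, 2021.

Feb 7, 2021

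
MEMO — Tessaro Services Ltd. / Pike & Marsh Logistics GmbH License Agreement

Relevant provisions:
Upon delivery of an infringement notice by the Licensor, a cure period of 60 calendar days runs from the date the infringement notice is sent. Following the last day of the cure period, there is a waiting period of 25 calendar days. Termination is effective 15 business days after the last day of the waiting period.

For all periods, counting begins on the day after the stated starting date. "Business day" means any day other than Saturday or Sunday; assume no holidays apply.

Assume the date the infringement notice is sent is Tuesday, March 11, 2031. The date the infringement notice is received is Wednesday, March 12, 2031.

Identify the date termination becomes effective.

June 25, 2031

The last day of the cure period: 60 calendar days after March 11, 2031 is May 10, 2031.
Adding 25 calendar days to May 10, 2031 gives June 4, 2031, which is the last day of the waiting period.
From Wednesday, June 4, 2031, 15 business days (Jun 5, Jun 6, Jun 9, Jun 10, …, Jun 23, Jun 24, Jun 25, skipping weekends) brings us to Wednesday, June 25, 2031, which is the date termination becomes effective.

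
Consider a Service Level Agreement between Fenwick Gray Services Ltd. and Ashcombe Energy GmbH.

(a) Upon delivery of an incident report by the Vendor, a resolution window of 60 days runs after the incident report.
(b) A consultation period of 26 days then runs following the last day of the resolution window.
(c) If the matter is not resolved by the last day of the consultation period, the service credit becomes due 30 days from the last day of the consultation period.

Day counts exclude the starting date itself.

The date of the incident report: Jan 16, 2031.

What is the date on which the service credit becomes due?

May 12, 2031

The last day of the resolution window: Jan 16, 2031 + 60 days = Mar 17, 2031.
The last day of the consultation period: 26 calendar days after Mar 17, 2031 is Apr 12, 2031.
The date on which the service credit becomes due: 30 calendar days after Apr 12, 2031 is May 12, 2031.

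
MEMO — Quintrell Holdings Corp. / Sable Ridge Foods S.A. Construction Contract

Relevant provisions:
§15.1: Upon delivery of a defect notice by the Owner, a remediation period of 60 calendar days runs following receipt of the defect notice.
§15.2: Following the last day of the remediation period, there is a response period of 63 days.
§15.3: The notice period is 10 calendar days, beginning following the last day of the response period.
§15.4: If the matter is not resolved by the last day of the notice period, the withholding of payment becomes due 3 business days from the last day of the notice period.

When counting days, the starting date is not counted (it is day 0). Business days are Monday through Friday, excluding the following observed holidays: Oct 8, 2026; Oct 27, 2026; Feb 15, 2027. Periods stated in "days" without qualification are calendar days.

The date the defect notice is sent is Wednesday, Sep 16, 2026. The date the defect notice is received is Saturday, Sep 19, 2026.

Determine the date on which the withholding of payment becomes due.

Feb 3, 2027

Adding 60 calendar days to Sep 19, 2026 gives Nov 18, 2026, which is the last day of the remediation period.
The last day of the response period: 63 calendar days after Nov 18, 2026 is Jan 20, 2027.
The last day of the notice period: 10 calendar days after Jan 20, 2027 is Jan 30, 2027.
The date on which the withholding of payment becomes due: counting 3 business days from Saturday, Jan 30, 2027 (Feb 1, Feb 2, Feb 3, skipping weekends) reaches Wednesday, Feb 3, 2027.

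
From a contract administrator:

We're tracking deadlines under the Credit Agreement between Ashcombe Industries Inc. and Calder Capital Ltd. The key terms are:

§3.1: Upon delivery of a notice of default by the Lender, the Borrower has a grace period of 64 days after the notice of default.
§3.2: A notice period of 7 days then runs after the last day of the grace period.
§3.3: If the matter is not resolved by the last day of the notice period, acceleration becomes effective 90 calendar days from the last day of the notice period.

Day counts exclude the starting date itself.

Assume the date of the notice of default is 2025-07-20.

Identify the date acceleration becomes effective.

2025-12-28

Adding 64 calendar days to 2025-07-20 gives 2025-09-22, which is the last day of the grace period.
Adding 7 calendar days to 2025-09-22 gives 2025-09-29, which is the last day of the notice period.
Adding 90 calendar days to 2025-09-29 gives 2025-12-28, which is the date acceleration becomes effective.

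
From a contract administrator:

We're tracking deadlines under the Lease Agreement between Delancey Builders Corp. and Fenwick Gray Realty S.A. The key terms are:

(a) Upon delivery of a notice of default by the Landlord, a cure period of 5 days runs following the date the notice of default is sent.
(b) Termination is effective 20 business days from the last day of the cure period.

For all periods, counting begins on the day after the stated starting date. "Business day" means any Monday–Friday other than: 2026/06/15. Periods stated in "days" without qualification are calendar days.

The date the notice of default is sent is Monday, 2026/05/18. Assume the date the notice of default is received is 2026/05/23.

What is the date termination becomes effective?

The last day of the cure period: 5 calendar days after 2026/05/18 is 2026/05/23.
The date termination becomes effective: counting 20 business days from Saturday, 2026/05/23 (May 25, May 26, May 27, May 28, …, Jun 18, Jun 19, Jun 22, skipping weekends and the listed holiday on Jun 15) reaches Monday, 2026/06/22.

2026/06/22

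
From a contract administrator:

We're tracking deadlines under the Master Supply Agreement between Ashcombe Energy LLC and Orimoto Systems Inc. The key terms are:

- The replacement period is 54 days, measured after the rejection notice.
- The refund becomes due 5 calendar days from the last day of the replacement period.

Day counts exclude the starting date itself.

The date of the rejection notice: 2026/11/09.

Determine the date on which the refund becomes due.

2027/01/07

The last day of the replacement period: 2026/11/09 + 54 days = 2027/01/02.
Adding 5 calendar days to 2027/01/02 gives 2027/01/07, which is the date on which the refund becomes due.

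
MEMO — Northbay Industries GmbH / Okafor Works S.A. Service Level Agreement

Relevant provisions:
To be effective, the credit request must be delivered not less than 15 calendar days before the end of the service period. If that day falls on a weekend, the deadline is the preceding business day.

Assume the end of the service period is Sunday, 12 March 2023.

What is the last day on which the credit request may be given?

24 February 2023

12 March 2023 minus 15 days is 25 February 2023. That is a Saturday, so the deadline moves back to Friday, 24 February 2023.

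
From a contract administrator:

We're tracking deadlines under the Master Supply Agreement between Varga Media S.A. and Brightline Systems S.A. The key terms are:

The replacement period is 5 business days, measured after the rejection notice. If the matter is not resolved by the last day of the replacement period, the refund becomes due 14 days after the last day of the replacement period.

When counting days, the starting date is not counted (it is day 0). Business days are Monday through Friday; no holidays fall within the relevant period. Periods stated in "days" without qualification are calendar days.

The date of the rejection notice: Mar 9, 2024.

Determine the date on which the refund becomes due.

The last day of the replacement period: counting 5 business days from Saturday, Mar 9, 2024 (Mar 11, Mar 12, Mar 13, Mar 14, Mar 15, skipping weekends) reaches Friday, Mar 15, 2024.
Adding 14 calendar days to Mar 15, 2024 gives Mar 29, 2024, which is the date on which the refund becomes due.

Mar 29, 2024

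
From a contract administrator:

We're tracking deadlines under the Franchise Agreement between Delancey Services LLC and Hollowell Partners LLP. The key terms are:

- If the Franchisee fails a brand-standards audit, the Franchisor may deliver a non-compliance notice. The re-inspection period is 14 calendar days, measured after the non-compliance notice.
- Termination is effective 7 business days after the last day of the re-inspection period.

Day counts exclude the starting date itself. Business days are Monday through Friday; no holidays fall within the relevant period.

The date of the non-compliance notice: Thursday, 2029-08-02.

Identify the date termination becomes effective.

2029-08-27

The last day of the re-inspection period: 14 calendar days after 2029-08-02 is 2029-08-16.
From Thursday, 2029-08-16, 7 business days (Aug 17, Aug 20, Aug 21, Aug 22, Aug 23, Aug 24, Aug 27, skipping weekends) brings us to Monday, 2029-08-27, which is the date termination becomes effective.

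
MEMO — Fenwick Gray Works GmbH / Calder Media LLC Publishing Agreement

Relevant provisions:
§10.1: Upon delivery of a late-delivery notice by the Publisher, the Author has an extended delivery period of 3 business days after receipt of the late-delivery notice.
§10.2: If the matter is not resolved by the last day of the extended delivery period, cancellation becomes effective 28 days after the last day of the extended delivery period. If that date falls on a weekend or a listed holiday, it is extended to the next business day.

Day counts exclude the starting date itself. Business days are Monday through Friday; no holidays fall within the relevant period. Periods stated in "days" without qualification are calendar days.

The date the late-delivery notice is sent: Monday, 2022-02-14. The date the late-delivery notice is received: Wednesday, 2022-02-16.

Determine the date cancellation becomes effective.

2022-03-21

The last day of the extended delivery period: 3 business days after Wednesday, 2022-02-16, skipping weekends — Feb 17, Feb 18, Feb 21 — lands on Monday, 2022-02-21.
The date cancellation becomes effective: 2022-02-21 + 28 days = 2022-03-21. 2022-03-21 is a Monday, so no roll-forward applies.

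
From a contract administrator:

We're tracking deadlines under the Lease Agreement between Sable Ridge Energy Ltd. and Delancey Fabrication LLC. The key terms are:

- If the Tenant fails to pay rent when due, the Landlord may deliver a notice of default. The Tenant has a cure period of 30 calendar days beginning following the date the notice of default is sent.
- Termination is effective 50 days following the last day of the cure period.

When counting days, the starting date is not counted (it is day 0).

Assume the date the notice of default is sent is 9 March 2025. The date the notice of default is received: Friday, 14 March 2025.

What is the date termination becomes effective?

Adding 30 calendar days to 9 March 2025 gives 8 April 2025, which is the last day of the cure period.
Adding 50 calendar days to 8 April 2025 gives 28 May 2025, which is the date termination becomes effective.

28 May 2025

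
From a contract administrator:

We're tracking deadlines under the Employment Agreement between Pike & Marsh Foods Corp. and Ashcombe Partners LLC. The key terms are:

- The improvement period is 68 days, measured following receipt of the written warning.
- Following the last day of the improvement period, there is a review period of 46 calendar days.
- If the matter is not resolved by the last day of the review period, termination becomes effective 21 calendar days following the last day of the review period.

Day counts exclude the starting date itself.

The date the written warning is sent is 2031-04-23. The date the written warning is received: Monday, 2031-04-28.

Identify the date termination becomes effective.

The last day of the improvement period: 2031-04-28 + 68 days = 2031-07-05.
Adding 46 calendar days to 2031-07-05 gives 2031-08-20, which is the last day of the review period.
The date termination becomes effective: 21 calendar days after 2031-08-20 is 2031-09-10.

2031-09-10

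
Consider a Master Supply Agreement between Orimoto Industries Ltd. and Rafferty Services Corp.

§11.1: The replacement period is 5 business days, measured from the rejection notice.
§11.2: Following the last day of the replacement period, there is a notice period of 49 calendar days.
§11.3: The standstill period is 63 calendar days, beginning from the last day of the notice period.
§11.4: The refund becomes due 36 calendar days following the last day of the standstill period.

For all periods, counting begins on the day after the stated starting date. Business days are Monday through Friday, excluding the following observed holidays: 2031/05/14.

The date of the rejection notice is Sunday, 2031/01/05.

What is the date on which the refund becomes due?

The last day of the replacement period: 5 business days after Sunday, 2031/01/05, skipping weekends — Jan 6, Jan 7, Jan 8, Jan 9, Jan 10 — lands on Friday, 2031/01/10.
Adding 49 calendar days to 2031/01/10 gives 2031/02/28, which is the last day of the notice period.
The last day of the standstill period: 63 calendar days after 2031/02/28 is 2031/05/02.
Adding 36 calendar days to 2031/05/02 gives 2031/06/07, which is the date on which the refund becomes due.

2031/06/07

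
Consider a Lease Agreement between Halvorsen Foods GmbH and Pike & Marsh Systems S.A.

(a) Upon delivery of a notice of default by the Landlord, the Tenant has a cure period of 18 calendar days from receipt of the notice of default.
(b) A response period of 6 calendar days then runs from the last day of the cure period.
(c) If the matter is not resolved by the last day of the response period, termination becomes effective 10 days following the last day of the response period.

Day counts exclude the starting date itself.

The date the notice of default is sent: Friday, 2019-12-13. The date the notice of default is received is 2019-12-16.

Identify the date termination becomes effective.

2020-01-19

Adding 18 calendar days to 2019-12-16 gives 2020-01-03, which is the last day of the cure period.
The last day of the response period: 6 calendar days after 2020-01-03 is 2020-01-09.
The date termination becomes effective: 10 calendar days after 2020-01-09 is 2020-01-19.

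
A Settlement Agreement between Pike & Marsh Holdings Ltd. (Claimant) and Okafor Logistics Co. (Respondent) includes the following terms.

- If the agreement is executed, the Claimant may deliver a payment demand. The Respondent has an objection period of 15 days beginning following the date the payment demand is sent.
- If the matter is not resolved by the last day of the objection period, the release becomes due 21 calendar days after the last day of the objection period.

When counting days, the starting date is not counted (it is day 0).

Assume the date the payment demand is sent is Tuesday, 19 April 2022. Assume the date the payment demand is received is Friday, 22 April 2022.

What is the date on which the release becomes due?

25 May 2022

Adding 15 calendar days to 19 April 2022 gives 4 May 2022, which is the last day of the objection period.
Adding 21 calendar days to 4 May 2022 gives 25 May 2022, which is the date on which the release becomes due.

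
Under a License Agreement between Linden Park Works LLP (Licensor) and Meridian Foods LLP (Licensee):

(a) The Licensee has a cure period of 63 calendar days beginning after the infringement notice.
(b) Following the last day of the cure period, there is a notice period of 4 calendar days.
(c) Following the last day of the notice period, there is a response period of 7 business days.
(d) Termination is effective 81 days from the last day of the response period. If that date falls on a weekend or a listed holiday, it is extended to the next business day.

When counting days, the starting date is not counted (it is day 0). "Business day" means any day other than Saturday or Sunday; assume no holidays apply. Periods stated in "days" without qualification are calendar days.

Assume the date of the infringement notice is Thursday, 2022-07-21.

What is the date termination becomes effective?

Adding 63 calendar days to 2022-07-21 gives 2022-09-22, which is the last day of the cure period.
Adding 4 calendar days to 2022-09-22 gives 2022-09-26, which is the last day of the notice period.
The last day of the response period: 7 business days after Monday, 2022-09-26, skipping weekends — Sep 27, Sep 28, Sep 29, Sep 30, Oct 3, Oct 4, Oct 5 — lands on Wednesday, 2022-10-05.
The date termination becomes effective: 81 calendar days after 2022-10-05 is 2022-12-25. That falls on a Sunday, so it rolls to the next business day, Monday, 2022-12-26.

2022-12-26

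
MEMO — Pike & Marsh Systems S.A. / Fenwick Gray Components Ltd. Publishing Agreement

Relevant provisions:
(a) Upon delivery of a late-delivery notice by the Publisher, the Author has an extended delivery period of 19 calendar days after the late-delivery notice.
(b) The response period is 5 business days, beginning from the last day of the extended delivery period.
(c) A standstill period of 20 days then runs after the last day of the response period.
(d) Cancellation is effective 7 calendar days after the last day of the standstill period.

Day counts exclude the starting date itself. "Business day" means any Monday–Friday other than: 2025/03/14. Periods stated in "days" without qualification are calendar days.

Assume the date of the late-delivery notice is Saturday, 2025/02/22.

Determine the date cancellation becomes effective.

2025/04/17

The last day of the extended delivery period: 2025/02/22 + 19 days = 2025/03/13.
The last day of the response period: 5 business days after Thursday, 2025/03/13, skipping weekends and the listed holiday on Mar 14 — Mar 17, Mar 18, Mar 19, Mar 20, Mar 21 — lands on Friday, 2025/03/21.
Adding 20 calendar days to 2025/03/21 gives 2025/04/10, which is the last day of the standstill period.
The date cancellation becomes effective: 2025/04/10 + 7 days = 2025/04/17.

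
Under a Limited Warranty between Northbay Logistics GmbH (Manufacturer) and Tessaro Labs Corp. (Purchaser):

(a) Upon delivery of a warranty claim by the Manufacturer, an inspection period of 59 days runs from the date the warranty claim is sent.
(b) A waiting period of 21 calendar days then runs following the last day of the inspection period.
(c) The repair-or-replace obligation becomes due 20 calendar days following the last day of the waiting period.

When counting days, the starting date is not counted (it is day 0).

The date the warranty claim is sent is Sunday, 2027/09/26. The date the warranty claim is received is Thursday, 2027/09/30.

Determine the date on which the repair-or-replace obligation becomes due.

2028/01/04

The last day of the inspection period: 2027/09/26 + 59 days = 2027/11/24.
The last day of the waiting period: 2027/11/24 + 21 days = 2027/12/15.
Adding 20 calendar days to 2027/12/15 gives 2028/01/04, which is the date on which the repair-or-replace obligation becomes due.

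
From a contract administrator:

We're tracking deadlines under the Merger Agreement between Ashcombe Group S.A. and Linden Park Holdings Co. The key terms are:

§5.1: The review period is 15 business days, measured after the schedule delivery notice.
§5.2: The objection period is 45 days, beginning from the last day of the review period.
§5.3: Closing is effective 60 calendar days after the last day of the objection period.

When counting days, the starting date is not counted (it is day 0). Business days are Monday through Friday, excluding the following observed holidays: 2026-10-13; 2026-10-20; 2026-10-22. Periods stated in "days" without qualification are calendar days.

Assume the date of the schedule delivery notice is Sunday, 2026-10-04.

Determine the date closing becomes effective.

2027-02-10

From Sunday, 2026-10-04, 15 business days (Oct 5, Oct 6, Oct 7, Oct 8, …, Oct 26, Oct 27, Oct 28, skipping weekends and the listed holidays on Oct 13, Oct 20, Oct 22) brings us to Wednesday, 2026-10-28, which is the last day of the review period.
The last day of the objection period: 45 calendar days after 2026-10-28 is 2026-12-12.
Adding 60 calendar days to 2026-12-12 gives 2027-02-10, which is the date closing becomes effective.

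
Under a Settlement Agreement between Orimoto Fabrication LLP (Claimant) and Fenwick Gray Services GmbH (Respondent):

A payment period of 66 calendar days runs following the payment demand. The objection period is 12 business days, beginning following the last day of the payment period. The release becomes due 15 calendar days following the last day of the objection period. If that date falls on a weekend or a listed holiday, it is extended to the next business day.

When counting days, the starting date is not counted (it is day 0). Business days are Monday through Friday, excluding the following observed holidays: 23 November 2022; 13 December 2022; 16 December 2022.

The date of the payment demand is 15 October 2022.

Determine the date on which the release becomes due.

20 January 2023

The last day of the payment period: 15 October 2022 + 66 days = 20 December 2022.
The last day of the objection period: 12 business days after Tuesday, 20 December 2022, skipping weekends — Dec 21, Dec 22, Dec 23, Dec 26, …, Jan 3, Jan 4, Jan 5 — lands on Thursday, 5 January 2023.
Adding 15 calendar days to 5 January 2023 gives 20 January 2023, which is the date on which the release becomes due. 20 January 2023 is a Friday and is not a listed holiday, so no roll-forward applies.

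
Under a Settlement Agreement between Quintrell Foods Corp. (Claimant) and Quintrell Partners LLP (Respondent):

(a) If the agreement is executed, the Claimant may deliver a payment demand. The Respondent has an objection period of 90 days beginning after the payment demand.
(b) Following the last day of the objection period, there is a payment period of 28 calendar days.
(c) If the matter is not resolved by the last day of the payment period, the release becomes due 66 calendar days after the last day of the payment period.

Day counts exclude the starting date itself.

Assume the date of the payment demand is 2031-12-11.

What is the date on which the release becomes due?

2032-06-12

The last day of the objection period: 90 calendar days after 2031-12-11 is 2032-03-10.
The last day of the payment period: 28 calendar days after 2032-03-10 is 2032-04-07.
The date on which the release becomes due: 66 calendar days after 2032-04-07 is 2032-06-12.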